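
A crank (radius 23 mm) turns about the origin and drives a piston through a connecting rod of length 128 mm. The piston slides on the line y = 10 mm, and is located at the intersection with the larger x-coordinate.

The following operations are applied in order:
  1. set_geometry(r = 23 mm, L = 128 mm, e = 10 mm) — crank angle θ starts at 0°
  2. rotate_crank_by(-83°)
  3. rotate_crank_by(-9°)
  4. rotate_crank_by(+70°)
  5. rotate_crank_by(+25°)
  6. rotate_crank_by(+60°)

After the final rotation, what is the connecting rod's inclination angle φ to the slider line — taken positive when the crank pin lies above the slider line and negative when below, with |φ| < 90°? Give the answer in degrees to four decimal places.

set_geometry: r = 23 mm, L = 128 mm, e = 10 mm; θ ← 0°
rotate_crank_by(-83°): θ ← 0° -83° = -83°
rotate_crank_by(-9°): θ ← -83° -9° = -92°
rotate_crank_by(+70°): θ ← -92° +70° = -22°
rotate_crank_by(+25°): θ ← -22° +25° = 3°
rotate_crank_by(+60°): θ ← 3° +60° = 63°
crank pin P = (r cos θ, r sin θ) = (10.441781, 20.493150)
h = r sin θ − e = 20.493150 − 10 = 10.493150
sin φ = h / L = 10.493150 / 128 = 0.08197773
φ = arcsin(0.08197773) = 4.702255°

4.7023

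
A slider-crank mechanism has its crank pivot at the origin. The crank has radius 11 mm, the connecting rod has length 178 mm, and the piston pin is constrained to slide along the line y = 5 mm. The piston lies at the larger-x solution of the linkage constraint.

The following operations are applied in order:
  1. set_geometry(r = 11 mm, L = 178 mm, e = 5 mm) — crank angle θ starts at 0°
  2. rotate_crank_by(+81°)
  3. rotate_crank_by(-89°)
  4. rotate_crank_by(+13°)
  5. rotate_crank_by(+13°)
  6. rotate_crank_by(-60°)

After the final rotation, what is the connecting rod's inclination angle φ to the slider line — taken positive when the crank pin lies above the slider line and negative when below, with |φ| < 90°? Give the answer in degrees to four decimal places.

set_geometry: r = 11 mm, L = 178 mm, e = 5 mm; θ ← 0°
rotate_crank_by(+81°): θ ← 0° +81° = 81°
rotate_crank_by(-89°): θ ← 81° -89° = -8°
rotate_crank_by(+13°): θ ← -8° +13° = 5°
rotate_crank_by(+13°): θ ← 5° +13° = 18°
rotate_crank_by(-60°): θ ← 18° -60° = -42°
crank pin P = (r cos θ, r sin θ) = (8.174593, -7.360437)
h = r sin θ − e = -7.360437 − 5 = -12.360437
sin φ = h / L = -12.360437 / 178 = -0.06944066
φ = arcsin(-0.06944066) = -3.981861°

-3.9819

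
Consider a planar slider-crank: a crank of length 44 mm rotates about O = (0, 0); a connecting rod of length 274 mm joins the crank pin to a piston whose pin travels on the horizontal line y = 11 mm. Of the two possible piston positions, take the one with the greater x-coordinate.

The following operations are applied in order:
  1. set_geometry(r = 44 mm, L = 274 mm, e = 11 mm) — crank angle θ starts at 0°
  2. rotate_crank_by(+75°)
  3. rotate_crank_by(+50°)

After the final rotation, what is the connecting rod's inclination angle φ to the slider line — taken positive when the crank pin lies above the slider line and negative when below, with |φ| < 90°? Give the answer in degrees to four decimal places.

set_geometry: r = 44 mm, L = 274 mm, e = 11 mm; θ ← 0°
rotate_crank_by(+75°): θ ← 0° +75° = 75°
rotate_crank_by(+50°): θ ← 75° +50° = 125°
crank pin P = (r cos θ, r sin θ) = (-25.237363, 36.042690)
h = r sin θ − e = 36.042690 − 11 = 25.042690
sin φ = h / L = 25.042690 / 274 = 0.09139668
φ = arcsin(0.09139668) = 5.243962°

5.2440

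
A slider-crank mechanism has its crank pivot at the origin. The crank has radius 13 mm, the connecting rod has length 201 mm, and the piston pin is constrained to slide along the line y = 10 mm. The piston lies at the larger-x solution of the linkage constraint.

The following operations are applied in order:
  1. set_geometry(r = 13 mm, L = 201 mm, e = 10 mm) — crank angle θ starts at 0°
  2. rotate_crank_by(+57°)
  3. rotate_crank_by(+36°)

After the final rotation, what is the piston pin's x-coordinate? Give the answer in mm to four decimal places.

set_geometry: r = 13 mm, L = 201 mm, e = 10 mm; θ ← 0°
rotate_crank_by(+57°): θ ← 0° +57° = 57°
rotate_crank_by(+36°): θ ← 57° +36° = 93°
crank pin P = (r cos θ, r sin θ) = (-0.680367, 12.982184)
h = r sin θ − e = 12.982184 − 10 = 2.982184
x = r cos θ + √(L² − h²) = -0.680367 + √(40401.0 − 8.8934) = -0.680367 + 200.977876 = 200.297508

200.2975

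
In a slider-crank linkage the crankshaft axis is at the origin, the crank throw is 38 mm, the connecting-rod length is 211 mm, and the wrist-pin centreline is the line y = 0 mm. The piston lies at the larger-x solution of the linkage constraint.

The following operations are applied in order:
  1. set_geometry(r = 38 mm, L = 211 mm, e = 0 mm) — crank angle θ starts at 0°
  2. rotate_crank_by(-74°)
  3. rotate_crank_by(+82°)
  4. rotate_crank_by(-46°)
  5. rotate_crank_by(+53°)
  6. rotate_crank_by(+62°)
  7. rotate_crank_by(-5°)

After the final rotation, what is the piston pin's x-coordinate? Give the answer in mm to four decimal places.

set_geometry: r = 38 mm, L = 211 mm, e = 0 mm; θ ← 0°
rotate_crank_by(-74°): θ ← 0° -74° = -74°
rotate_crank_by(+82°): θ ← -74° +82° = 8°
rotate_crank_by(-46°): θ ← 8° -46° = -38°
rotate_crank_by(+53°): θ ← -38° +53° = 15°
rotate_crank_by(+62°): θ ← 15° +62° = 77°
rotate_crank_by(-5°): θ ← 77° -5° = 72°
crank pin P = (r cos θ, r sin θ) = (11.742646, 36.140148)
h = r sin θ − e = 36.140148 − 0 = 36.140148
x = r cos θ + √(L² − h²) = 11.742646 + √(44521.0 − 1306.1103) = 11.742646 + 207.881913 = 219.624559

219.6246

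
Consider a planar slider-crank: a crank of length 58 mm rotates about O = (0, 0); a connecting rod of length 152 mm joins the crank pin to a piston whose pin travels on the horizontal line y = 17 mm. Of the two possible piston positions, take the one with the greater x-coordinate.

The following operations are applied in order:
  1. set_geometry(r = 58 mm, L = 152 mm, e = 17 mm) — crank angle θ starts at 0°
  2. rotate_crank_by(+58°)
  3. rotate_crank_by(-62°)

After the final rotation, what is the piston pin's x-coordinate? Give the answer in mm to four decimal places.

set_geometry: r = 58 mm, L = 152 mm, e = 17 mm; θ ← 0°
rotate_crank_by(+58°): θ ← 0° +58° = 58°
rotate_crank_by(-62°): θ ← 58° -62° = -4°
crank pin P = (r cos θ, r sin θ) = (57.858715, -4.045875)
h = r sin θ − e = -4.045875 − 17 = -21.045875
x = r cos θ + √(L² − h²) = 57.858715 + √(23104.0 − 442.9289) = 57.858715 + 150.535946 = 208.394661

208.3947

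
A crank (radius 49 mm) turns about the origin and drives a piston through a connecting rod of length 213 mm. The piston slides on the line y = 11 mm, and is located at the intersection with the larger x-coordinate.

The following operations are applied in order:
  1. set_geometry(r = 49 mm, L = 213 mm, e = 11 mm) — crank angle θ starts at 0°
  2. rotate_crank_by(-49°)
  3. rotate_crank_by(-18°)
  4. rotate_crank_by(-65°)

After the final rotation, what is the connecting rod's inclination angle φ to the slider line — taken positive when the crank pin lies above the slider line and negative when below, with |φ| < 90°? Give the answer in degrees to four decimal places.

set_geometry: r = 49 mm, L = 213 mm, e = 11 mm; θ ← 0°
rotate_crank_by(-49°): θ ← 0° -49° = -49°
rotate_crank_by(-18°): θ ← -49° -18° = -67°
rotate_crank_by(-65°): θ ← -67° -65° = -132°
crank pin P = (r cos θ, r sin θ) = (-32.787400, -36.414096)
h = r sin θ − e = -36.414096 − 11 = -47.414096
sin φ = h / L = -47.414096 / 213 = -0.22260139
φ = arcsin(-0.22260139) = -12.861871°

-12.8619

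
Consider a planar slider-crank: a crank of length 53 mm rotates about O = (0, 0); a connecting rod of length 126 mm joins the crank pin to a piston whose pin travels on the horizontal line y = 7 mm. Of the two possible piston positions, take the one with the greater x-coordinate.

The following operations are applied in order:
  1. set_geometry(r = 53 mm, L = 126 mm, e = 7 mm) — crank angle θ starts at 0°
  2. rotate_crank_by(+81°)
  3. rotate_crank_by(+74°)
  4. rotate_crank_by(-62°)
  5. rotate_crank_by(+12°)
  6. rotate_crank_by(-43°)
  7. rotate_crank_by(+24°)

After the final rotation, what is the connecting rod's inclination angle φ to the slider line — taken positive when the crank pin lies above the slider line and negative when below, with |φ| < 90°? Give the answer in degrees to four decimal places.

21.3494

set_geometry: r = 53 mm, L = 126 mm, e = 7 mm; θ ← 0°
rotate_crank_by(+81°): θ ← 0° +81° = 81°
rotate_crank_by(+74°): θ ← 81° +74° = 155°
rotate_crank_by(-62°): θ ← 155° -62° = 93°
rotate_crank_by(+12°): θ ← 93° +12° = 105°
rotate_crank_by(-43°): θ ← 105° -43° = 62°
rotate_crank_by(+24°): θ ← 62° +24° = 86°
crank pin P = (r cos θ, r sin θ) = (3.697093, 52.870895)
h = r sin θ − e = 52.870895 − 7 = 45.870895
sin φ = h / L = 45.870895 / 126 = 0.36405472
φ = arcsin(0.36405472) = 21.349420°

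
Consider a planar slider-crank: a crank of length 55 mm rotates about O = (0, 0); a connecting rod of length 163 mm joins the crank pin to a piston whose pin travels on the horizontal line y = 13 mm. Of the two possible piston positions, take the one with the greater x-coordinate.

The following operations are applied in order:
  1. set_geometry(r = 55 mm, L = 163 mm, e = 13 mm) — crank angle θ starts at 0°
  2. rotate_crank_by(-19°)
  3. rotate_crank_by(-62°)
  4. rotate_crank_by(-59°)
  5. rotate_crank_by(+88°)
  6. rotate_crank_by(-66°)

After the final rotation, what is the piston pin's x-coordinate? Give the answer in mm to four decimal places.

125.1065

set_geometry: r = 55 mm, L = 163 mm, e = 13 mm; θ ← 0°
rotate_crank_by(-19°): θ ← 0° -19° = -19°
rotate_crank_by(-62°): θ ← -19° -62° = -81°
rotate_crank_by(-59°): θ ← -81° -59° = -140°
rotate_crank_by(+88°): θ ← -140° +88° = -52°
rotate_crank_by(-66°): θ ← -52° -66° = -118°
crank pin P = (r cos θ, r sin θ) = (-25.820936, -48.562118)
h = r sin θ − e = -48.562118 − 13 = -61.562118
x = r cos θ + √(L² − h²) = -25.820936 + √(26569.0 − 3789.8943) = -25.820936 + 150.927485 = 125.106549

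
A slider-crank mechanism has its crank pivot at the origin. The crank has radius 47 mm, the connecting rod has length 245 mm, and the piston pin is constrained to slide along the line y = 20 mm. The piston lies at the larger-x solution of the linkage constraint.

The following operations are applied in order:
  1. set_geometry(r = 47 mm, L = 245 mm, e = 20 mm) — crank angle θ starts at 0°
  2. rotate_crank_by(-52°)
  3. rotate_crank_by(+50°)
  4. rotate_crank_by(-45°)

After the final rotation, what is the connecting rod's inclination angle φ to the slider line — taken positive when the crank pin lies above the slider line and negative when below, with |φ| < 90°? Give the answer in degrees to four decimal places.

set_geometry: r = 47 mm, L = 245 mm, e = 20 mm; θ ← 0°
rotate_crank_by(-52°): θ ← 0° -52° = -52°
rotate_crank_by(+50°): θ ← -52° +50° = -2°
rotate_crank_by(-45°): θ ← -2° -45° = -47°
crank pin P = (r cos θ, r sin θ) = (32.053923, -34.373624)
h = r sin θ − e = -34.373624 − 20 = -54.373624
sin φ = h / L = -54.373624 / 245 = -0.22193316
φ = arcsin(-0.22193316) = -12.822602°

-12.8226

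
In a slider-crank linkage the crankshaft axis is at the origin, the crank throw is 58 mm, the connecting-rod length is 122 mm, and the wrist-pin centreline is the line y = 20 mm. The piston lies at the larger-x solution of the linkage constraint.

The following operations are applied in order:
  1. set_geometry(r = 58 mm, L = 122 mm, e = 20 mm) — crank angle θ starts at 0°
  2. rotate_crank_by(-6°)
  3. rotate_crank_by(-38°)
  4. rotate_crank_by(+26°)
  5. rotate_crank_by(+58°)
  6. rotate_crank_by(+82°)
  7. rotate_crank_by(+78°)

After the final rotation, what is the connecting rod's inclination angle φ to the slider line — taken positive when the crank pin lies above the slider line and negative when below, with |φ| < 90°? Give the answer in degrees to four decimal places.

-19.0585

set_geometry: r = 58 mm, L = 122 mm, e = 20 mm; θ ← 0°
rotate_crank_by(-6°): θ ← 0° -6° = -6°
rotate_crank_by(-38°): θ ← -6° -38° = -44°
rotate_crank_by(+26°): θ ← -44° +26° = -18°
rotate_crank_by(+58°): θ ← -18° +58° = 40°
rotate_crank_by(+82°): θ ← 40° +82° = 122°
rotate_crank_by(+78°): θ ← 122° +78° = 200°
crank pin P = (r cos θ, r sin θ) = (-54.502172, -19.837168)
h = r sin θ − e = -19.837168 − 20 = -39.837168
sin φ = h / L = -39.837168 / 122 = -0.32653417
φ = arcsin(-0.32653417) = -19.058548°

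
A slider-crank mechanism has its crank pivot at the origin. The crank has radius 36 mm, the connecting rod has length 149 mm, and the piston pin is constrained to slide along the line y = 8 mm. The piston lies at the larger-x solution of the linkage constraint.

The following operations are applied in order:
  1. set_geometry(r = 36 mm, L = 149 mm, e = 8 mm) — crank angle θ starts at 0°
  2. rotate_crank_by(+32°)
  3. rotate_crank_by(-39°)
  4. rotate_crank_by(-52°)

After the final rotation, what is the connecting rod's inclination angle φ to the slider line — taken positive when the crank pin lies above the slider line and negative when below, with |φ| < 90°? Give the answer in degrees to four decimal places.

-15.1171

set_geometry: r = 36 mm, L = 149 mm, e = 8 mm; θ ← 0°
rotate_crank_by(+32°): θ ← 0° +32° = 32°
rotate_crank_by(-39°): θ ← 32° -39° = -7°
rotate_crank_by(-52°): θ ← -7° -52° = -59°
crank pin P = (r cos θ, r sin θ) = (18.541371, -30.858023)
h = r sin θ − e = -30.858023 − 8 = -38.858023
sin φ = h / L = -38.858023 / 149 = -0.26079210
φ = arcsin(-0.26079210) = -15.117068°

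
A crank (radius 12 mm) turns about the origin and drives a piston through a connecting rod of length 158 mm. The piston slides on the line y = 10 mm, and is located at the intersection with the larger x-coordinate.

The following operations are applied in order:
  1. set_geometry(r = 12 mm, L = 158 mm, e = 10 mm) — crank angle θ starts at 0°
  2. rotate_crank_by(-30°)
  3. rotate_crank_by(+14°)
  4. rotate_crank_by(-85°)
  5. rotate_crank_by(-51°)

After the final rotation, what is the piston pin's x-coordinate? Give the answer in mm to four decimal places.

set_geometry: r = 12 mm, L = 158 mm, e = 10 mm; θ ← 0°
rotate_crank_by(-30°): θ ← 0° -30° = -30°
rotate_crank_by(+14°): θ ← -30° +14° = -16°
rotate_crank_by(-85°): θ ← -16° -85° = -101°
rotate_crank_by(-51°): θ ← -101° -51° = -152°
crank pin P = (r cos θ, r sin θ) = (-10.595371, -5.633659)
h = r sin θ − e = -5.633659 − 10 = -15.633659
x = r cos θ + √(L² − h²) = -10.595371 + √(24964.0 − 244.4113) = -10.595371 + 157.224644 = 146.629273

146.6293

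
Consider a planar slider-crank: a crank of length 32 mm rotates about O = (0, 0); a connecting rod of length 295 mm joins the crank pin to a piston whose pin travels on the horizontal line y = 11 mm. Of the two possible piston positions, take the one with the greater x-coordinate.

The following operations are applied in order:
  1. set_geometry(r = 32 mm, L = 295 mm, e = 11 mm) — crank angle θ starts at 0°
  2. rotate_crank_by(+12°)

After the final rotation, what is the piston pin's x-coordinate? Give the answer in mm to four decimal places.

326.2687

set_geometry: r = 32 mm, L = 295 mm, e = 11 mm; θ ← 0°
rotate_crank_by(+12°): θ ← 0° +12° = 12°
crank pin P = (r cos θ, r sin θ) = (31.300723, 6.653174)
h = r sin θ − e = 6.653174 − 11 = -4.346826
x = r cos θ + √(L² − h²) = 31.300723 + √(87025.0 − 18.8949) = 31.300723 + 294.967973 = 326.268696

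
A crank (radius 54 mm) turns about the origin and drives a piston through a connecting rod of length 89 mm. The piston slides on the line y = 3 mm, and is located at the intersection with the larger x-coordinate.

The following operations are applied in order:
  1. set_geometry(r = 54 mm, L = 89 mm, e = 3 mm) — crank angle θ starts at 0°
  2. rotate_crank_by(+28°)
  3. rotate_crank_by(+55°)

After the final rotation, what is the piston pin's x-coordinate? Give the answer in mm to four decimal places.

set_geometry: r = 54 mm, L = 89 mm, e = 3 mm; θ ← 0°
rotate_crank_by(+28°): θ ← 0° +28° = 28°
rotate_crank_by(+55°): θ ← 28° +55° = 83°
crank pin P = (r cos θ, r sin θ) = (6.580945, 53.597492)
h = r sin θ − e = 53.597492 − 3 = 50.597492
x = r cos θ + √(L² − h²) = 6.580945 + √(7921.0 − 2560.1062) = 6.580945 + 73.218125 = 79.799069

79.7991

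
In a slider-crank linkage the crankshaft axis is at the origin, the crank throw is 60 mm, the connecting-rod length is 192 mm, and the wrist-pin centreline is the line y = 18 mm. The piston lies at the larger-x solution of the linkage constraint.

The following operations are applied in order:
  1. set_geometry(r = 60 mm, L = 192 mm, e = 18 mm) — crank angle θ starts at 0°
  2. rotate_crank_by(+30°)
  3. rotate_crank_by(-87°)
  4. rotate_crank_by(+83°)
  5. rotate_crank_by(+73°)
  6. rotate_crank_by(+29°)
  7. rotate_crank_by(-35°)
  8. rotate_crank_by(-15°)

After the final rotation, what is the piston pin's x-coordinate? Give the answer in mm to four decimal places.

set_geometry: r = 60 mm, L = 192 mm, e = 18 mm; θ ← 0°
rotate_crank_by(+30°): θ ← 0° +30° = 30°
rotate_crank_by(-87°): θ ← 30° -87° = -57°
rotate_crank_by(+83°): θ ← -57° +83° = 26°
rotate_crank_by(+73°): θ ← 26° +73° = 99°
rotate_crank_by(+29°): θ ← 99° +29° = 128°
rotate_crank_by(-35°): θ ← 128° -35° = 93°
rotate_crank_by(-15°): θ ← 93° -15° = 78°
crank pin P = (r cos θ, r sin θ) = (12.474701, 58.688856)
h = r sin θ − e = 58.688856 − 18 = 40.688856
x = r cos θ + √(L² − h²) = 12.474701 + √(36864.0 − 1655.5830) = 12.474701 + 187.639060 = 200.113762

200.1138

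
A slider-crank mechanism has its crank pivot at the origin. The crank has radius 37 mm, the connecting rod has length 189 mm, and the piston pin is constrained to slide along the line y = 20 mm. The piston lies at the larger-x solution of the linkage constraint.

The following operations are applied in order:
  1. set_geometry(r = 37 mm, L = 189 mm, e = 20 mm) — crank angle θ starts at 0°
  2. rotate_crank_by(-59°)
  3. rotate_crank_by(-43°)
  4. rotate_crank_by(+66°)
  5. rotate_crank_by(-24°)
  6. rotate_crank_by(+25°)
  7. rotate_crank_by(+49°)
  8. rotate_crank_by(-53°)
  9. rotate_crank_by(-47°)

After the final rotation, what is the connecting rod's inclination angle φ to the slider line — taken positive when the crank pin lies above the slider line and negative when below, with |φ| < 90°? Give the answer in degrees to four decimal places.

set_geometry: r = 37 mm, L = 189 mm, e = 20 mm; θ ← 0°
rotate_crank_by(-59°): θ ← 0° -59° = -59°
rotate_crank_by(-43°): θ ← -59° -43° = -102°
rotate_crank_by(+66°): θ ← -102° +66° = -36°
rotate_crank_by(-24°): θ ← -36° -24° = -60°
rotate_crank_by(+25°): θ ← -60° +25° = -35°
rotate_crank_by(+49°): θ ← -35° +49° = 14°
rotate_crank_by(-53°): θ ← 14° -53° = -39°
rotate_crank_by(-47°): θ ← -39° -47° = -86°
crank pin P = (r cos θ, r sin θ) = (2.580990, -36.909870)
h = r sin θ − e = -36.909870 − 20 = -56.909870
sin φ = h / L = -56.909870 / 189 = -0.30111042
φ = arcsin(-0.30111042) = -17.524310°

-17.5243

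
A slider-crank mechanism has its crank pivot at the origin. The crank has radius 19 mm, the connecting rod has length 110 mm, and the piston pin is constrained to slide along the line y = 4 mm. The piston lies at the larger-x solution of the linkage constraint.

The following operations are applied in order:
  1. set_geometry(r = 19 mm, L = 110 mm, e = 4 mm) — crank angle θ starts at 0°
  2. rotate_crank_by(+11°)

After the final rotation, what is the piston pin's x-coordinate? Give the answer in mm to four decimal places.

128.6503

set_geometry: r = 19 mm, L = 110 mm, e = 4 mm; θ ← 0°
rotate_crank_by(+11°): θ ← 0° +11° = 11°
crank pin P = (r cos θ, r sin θ) = (18.650916, 3.625371)
h = r sin θ − e = 3.625371 − 4 = -0.374629
x = r cos θ + √(L² − h²) = 18.650916 + √(12100.0 − 0.1403) = 18.650916 + 109.999362 = 128.650279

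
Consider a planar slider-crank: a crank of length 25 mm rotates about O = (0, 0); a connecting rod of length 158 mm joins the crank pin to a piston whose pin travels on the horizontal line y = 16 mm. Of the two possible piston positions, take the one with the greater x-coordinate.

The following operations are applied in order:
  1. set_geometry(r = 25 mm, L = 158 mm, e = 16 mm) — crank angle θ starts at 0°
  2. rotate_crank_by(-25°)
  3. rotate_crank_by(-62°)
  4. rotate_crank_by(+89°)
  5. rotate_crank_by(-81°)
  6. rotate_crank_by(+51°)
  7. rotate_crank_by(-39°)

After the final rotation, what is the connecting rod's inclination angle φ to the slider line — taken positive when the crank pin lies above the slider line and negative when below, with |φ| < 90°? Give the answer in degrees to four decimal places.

-14.2951

set_geometry: r = 25 mm, L = 158 mm, e = 16 mm; θ ← 0°
rotate_crank_by(-25°): θ ← 0° -25° = -25°
rotate_crank_by(-62°): θ ← -25° -62° = -87°
rotate_crank_by(+89°): θ ← -87° +89° = 2°
rotate_crank_by(-81°): θ ← 2° -81° = -79°
rotate_crank_by(+51°): θ ← -79° +51° = -28°
rotate_crank_by(-39°): θ ← -28° -39° = -67°
crank pin P = (r cos θ, r sin θ) = (9.768278, -23.012621)
h = r sin θ − e = -23.012621 − 16 = -39.012621
sin φ = h / L = -39.012621 / 158 = -0.24691532
φ = arcsin(-0.24691532) = -14.295052°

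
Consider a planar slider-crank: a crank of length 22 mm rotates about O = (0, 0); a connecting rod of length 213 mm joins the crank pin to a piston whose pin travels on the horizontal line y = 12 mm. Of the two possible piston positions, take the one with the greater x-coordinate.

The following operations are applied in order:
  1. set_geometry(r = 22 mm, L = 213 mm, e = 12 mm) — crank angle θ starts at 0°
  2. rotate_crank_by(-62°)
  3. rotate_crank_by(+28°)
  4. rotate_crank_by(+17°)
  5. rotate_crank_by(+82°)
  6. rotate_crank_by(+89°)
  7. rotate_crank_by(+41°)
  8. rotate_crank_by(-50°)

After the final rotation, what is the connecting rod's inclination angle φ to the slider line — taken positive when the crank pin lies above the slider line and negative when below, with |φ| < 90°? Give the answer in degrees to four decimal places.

set_geometry: r = 22 mm, L = 213 mm, e = 12 mm; θ ← 0°
rotate_crank_by(-62°): θ ← 0° -62° = -62°
rotate_crank_by(+28°): θ ← -62° +28° = -34°
rotate_crank_by(+17°): θ ← -34° +17° = -17°
rotate_crank_by(+82°): θ ← -17° +82° = 65°
rotate_crank_by(+89°): θ ← 65° +89° = 154°
rotate_crank_by(+41°): θ ← 154° +41° = 195°
rotate_crank_by(-50°): θ ← 195° -50° = 145°
crank pin P = (r cos θ, r sin θ) = (-18.021345, 12.618682)
h = r sin θ − e = 12.618682 − 12 = 0.618682
sin φ = h / L = 0.618682 / 213 = 0.00290461
φ = arcsin(0.00290461) = 0.166422°

0.1664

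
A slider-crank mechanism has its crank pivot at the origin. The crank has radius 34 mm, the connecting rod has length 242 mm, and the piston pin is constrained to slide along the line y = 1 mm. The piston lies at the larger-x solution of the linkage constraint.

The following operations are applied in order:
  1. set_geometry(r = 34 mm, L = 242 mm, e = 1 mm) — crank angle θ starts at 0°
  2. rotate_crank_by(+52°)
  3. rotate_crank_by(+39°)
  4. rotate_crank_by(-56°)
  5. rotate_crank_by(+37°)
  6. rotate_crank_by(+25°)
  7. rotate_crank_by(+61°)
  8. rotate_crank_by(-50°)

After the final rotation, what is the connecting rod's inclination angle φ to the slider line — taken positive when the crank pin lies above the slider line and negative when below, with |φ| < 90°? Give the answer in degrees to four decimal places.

set_geometry: r = 34 mm, L = 242 mm, e = 1 mm; θ ← 0°
rotate_crank_by(+52°): θ ← 0° +52° = 52°
rotate_crank_by(+39°): θ ← 52° +39° = 91°
rotate_crank_by(-56°): θ ← 91° -56° = 35°
rotate_crank_by(+37°): θ ← 35° +37° = 72°
rotate_crank_by(+25°): θ ← 72° +25° = 97°
rotate_crank_by(+61°): θ ← 97° +61° = 158°
rotate_crank_by(-50°): θ ← 158° -50° = 108°
crank pin P = (r cos θ, r sin θ) = (-10.506578, 32.335922)
h = r sin θ − e = 32.335922 − 1 = 31.335922
sin φ = h / L = 31.335922 / 242 = 0.12948728
φ = arcsin(0.12948728) = 7.439965°

7.4400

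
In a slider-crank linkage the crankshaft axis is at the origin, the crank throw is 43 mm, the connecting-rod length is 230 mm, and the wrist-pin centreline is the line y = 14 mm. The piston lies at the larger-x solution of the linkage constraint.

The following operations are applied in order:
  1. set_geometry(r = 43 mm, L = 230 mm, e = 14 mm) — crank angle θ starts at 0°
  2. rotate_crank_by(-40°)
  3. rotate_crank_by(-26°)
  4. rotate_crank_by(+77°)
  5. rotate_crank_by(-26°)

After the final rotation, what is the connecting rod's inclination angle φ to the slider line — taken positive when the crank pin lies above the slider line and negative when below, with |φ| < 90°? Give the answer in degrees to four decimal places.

-6.2725

set_geometry: r = 43 mm, L = 230 mm, e = 14 mm; θ ← 0°
rotate_crank_by(-40°): θ ← 0° -40° = -40°
rotate_crank_by(-26°): θ ← -40° -26° = -66°
rotate_crank_by(+77°): θ ← -66° +77° = 11°
rotate_crank_by(-26°): θ ← 11° -26° = -15°
crank pin P = (r cos θ, r sin θ) = (41.534811, -11.129219)
h = r sin θ − e = -11.129219 − 14 = -25.129219
sin φ = h / L = -25.129219 / 230 = -0.10925747
φ = arcsin(-0.10925747) = -6.272514°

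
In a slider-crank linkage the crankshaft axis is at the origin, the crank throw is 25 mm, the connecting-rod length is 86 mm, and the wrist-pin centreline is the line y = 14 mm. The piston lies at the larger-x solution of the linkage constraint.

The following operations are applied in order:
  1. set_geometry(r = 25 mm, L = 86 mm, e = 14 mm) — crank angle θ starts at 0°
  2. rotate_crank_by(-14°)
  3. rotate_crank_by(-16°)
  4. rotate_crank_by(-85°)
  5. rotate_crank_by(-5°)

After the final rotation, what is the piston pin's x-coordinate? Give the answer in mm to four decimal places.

65.7626

set_geometry: r = 25 mm, L = 86 mm, e = 14 mm; θ ← 0°
rotate_crank_by(-14°): θ ← 0° -14° = -14°
rotate_crank_by(-16°): θ ← -14° -16° = -30°
rotate_crank_by(-85°): θ ← -30° -85° = -115°
rotate_crank_by(-5°): θ ← -115° -5° = -120°
crank pin P = (r cos θ, r sin θ) = (-12.500000, -21.650635)
h = r sin θ − e = -21.650635 − 14 = -35.650635
x = r cos θ + √(L² − h²) = -12.500000 + √(7396.0 − 1270.9678) = -12.500000 + 78.262585 = 65.762585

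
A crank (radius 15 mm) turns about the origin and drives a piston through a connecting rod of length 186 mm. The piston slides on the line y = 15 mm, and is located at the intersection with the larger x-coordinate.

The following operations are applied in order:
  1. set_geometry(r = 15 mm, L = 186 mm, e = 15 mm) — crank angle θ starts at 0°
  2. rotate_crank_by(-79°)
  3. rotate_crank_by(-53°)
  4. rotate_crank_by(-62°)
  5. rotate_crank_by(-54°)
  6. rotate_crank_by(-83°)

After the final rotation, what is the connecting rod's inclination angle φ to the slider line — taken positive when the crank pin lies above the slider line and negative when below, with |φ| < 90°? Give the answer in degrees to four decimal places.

set_geometry: r = 15 mm, L = 186 mm, e = 15 mm; θ ← 0°
rotate_crank_by(-79°): θ ← 0° -79° = -79°
rotate_crank_by(-53°): θ ← -79° -53° = -132°
rotate_crank_by(-62°): θ ← -132° -62° = -194°
rotate_crank_by(-54°): θ ← -194° -54° = -248°
rotate_crank_by(-83°): θ ← -248° -83° = -331°
crank pin P = (r cos θ, r sin θ) = (13.119296, 7.272144)
h = r sin θ − e = 7.272144 − 15 = -7.727856
sin φ = h / L = -7.727856 / 186 = -0.04154761
φ = arcsin(-0.04154761) = -2.381188°

-2.3812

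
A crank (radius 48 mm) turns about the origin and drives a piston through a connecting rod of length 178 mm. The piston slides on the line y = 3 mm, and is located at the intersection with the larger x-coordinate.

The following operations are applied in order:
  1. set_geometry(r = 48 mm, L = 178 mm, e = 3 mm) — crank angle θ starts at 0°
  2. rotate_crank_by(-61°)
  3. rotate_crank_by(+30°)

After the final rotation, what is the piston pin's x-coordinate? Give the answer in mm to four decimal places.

set_geometry: r = 48 mm, L = 178 mm, e = 3 mm; θ ← 0°
rotate_crank_by(-61°): θ ← 0° -61° = -61°
rotate_crank_by(+30°): θ ← -61° +30° = -31°
crank pin P = (r cos θ, r sin θ) = (41.144030, -24.721828)
h = r sin θ − e = -24.721828 − 3 = -27.721828
x = r cos θ + √(L² − h²) = 41.144030 + √(31684.0 − 768.4997) = 41.144030 + 175.828042 = 216.972072

216.9721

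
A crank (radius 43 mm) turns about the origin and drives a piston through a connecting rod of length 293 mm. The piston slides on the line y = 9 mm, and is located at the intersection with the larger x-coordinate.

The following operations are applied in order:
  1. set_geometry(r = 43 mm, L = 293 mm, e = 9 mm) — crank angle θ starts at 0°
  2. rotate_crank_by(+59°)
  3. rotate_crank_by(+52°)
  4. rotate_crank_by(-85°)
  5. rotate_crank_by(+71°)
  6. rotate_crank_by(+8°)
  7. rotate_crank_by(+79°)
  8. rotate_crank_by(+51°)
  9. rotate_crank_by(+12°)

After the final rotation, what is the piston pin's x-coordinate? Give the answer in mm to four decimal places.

set_geometry: r = 43 mm, L = 293 mm, e = 9 mm; θ ← 0°
rotate_crank_by(+59°): θ ← 0° +59° = 59°
rotate_crank_by(+52°): θ ← 59° +52° = 111°
rotate_crank_by(-85°): θ ← 111° -85° = 26°
rotate_crank_by(+71°): θ ← 26° +71° = 97°
rotate_crank_by(+8°): θ ← 97° +8° = 105°
rotate_crank_by(+79°): θ ← 105° +79° = 184°
rotate_crank_by(+51°): θ ← 184° +51° = 235°
rotate_crank_by(+12°): θ ← 235° +12° = 247°
crank pin P = (r cos θ, r sin θ) = (-16.801439, -39.581709)
h = r sin θ − e = -39.581709 − 9 = -48.581709
x = r cos θ + √(L² − h²) = -16.801439 + √(85849.0 − 2360.1824) = -16.801439 + 288.944316 = 272.142877

272.1429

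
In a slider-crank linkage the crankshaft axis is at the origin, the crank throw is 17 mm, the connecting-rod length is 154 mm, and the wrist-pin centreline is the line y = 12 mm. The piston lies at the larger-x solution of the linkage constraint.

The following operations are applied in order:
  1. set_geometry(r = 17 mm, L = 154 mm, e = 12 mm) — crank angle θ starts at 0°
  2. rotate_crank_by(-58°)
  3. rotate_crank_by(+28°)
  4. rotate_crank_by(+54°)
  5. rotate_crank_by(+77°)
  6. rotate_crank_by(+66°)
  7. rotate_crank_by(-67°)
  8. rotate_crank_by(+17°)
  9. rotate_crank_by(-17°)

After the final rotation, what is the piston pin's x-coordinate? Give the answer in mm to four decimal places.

150.9750

set_geometry: r = 17 mm, L = 154 mm, e = 12 mm; θ ← 0°
rotate_crank_by(-58°): θ ← 0° -58° = -58°
rotate_crank_by(+28°): θ ← -58° +28° = -30°
rotate_crank_by(+54°): θ ← -30° +54° = 24°
rotate_crank_by(+77°): θ ← 24° +77° = 101°
rotate_crank_by(+66°): θ ← 101° +66° = 167°
rotate_crank_by(-67°): θ ← 167° -67° = 100°
rotate_crank_by(+17°): θ ← 100° +17° = 117°
rotate_crank_by(-17°): θ ← 117° -17° = 100°
crank pin P = (r cos θ, r sin θ) = (-2.952019, 16.741732)
h = r sin θ − e = 16.741732 − 12 = 4.741732
x = r cos θ + √(L² − h²) = -2.952019 + √(23716.0 − 22.4840) = -2.952019 + 153.926983 = 150.974964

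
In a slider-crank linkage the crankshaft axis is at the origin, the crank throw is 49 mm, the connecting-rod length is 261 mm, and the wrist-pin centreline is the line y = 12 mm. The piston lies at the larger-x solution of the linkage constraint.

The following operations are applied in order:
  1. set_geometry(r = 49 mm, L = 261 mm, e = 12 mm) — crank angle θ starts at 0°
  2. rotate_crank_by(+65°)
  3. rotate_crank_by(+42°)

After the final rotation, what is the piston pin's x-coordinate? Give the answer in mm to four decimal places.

set_geometry: r = 49 mm, L = 261 mm, e = 12 mm; θ ← 0°
rotate_crank_by(+65°): θ ← 0° +65° = 65°
rotate_crank_by(+42°): θ ← 65° +42° = 107°
crank pin P = (r cos θ, r sin θ) = (-14.326214, 46.858933)
h = r sin θ − e = 46.858933 − 12 = 34.858933
x = r cos θ + √(L² − h²) = -14.326214 + √(68121.0 − 1215.1452) = -14.326214 + 258.661661 = 244.335447

244.3354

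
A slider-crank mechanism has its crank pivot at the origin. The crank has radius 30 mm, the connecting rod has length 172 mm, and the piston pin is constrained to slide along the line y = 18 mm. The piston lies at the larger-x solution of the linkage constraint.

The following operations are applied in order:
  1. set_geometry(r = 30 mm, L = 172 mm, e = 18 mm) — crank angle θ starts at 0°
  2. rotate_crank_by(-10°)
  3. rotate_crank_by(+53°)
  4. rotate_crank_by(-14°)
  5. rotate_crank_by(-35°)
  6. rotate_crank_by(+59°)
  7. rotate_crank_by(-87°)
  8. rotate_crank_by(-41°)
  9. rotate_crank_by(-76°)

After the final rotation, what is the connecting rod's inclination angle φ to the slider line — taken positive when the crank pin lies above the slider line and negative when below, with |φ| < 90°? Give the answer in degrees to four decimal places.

set_geometry: r = 30 mm, L = 172 mm, e = 18 mm; θ ← 0°
rotate_crank_by(-10°): θ ← 0° -10° = -10°
rotate_crank_by(+53°): θ ← -10° +53° = 43°
rotate_crank_by(-14°): θ ← 43° -14° = 29°
rotate_crank_by(-35°): θ ← 29° -35° = -6°
rotate_crank_by(+59°): θ ← -6° +59° = 53°
rotate_crank_by(-87°): θ ← 53° -87° = -34°
rotate_crank_by(-41°): θ ← -34° -41° = -75°
rotate_crank_by(-76°): θ ← -75° -76° = -151°
crank pin P = (r cos θ, r sin θ) = (-26.238591, -14.544289)
h = r sin θ − e = -14.544289 − 18 = -32.544289
sin φ = h / L = -32.544289 / 172 = -0.18921098
φ = arcsin(-0.18921098) = -10.906741°

-10.9067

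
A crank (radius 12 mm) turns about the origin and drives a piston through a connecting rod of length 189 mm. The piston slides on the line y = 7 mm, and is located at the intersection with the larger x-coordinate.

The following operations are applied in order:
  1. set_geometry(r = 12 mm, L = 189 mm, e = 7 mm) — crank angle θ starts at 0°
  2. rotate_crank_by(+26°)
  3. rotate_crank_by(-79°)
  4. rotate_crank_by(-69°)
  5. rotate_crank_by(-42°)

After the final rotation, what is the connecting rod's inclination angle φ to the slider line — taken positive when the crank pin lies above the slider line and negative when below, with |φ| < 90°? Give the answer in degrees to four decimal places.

-3.1263

set_geometry: r = 12 mm, L = 189 mm, e = 7 mm; θ ← 0°
rotate_crank_by(+26°): θ ← 0° +26° = 26°
rotate_crank_by(-79°): θ ← 26° -79° = -53°
rotate_crank_by(-69°): θ ← -53° -69° = -122°
rotate_crank_by(-42°): θ ← -122° -42° = -164°
crank pin P = (r cos θ, r sin θ) = (-11.535140, -3.307648)
h = r sin θ − e = -3.307648 − 7 = -10.307648
sin φ = h / L = -10.307648 / 189 = -0.05453782
φ = arcsin(-0.05453782) = -3.126338°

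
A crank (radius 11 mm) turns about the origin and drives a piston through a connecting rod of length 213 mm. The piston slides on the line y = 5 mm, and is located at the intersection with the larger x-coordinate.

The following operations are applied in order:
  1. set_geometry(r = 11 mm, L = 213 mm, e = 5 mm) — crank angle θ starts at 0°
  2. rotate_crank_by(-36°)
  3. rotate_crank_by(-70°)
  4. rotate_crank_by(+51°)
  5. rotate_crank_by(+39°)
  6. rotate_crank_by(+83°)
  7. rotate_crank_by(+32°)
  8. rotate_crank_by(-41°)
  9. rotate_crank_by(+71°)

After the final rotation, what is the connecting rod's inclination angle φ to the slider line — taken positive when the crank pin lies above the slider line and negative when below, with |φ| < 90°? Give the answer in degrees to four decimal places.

set_geometry: r = 11 mm, L = 213 mm, e = 5 mm; θ ← 0°
rotate_crank_by(-36°): θ ← 0° -36° = -36°
rotate_crank_by(-70°): θ ← -36° -70° = -106°
rotate_crank_by(+51°): θ ← -106° +51° = -55°
rotate_crank_by(+39°): θ ← -55° +39° = -16°
rotate_crank_by(+83°): θ ← -16° +83° = 67°
rotate_crank_by(+32°): θ ← 67° +32° = 99°
rotate_crank_by(-41°): θ ← 99° -41° = 58°
rotate_crank_by(+71°): θ ← 58° +71° = 129°
crank pin P = (r cos θ, r sin θ) = (-6.922524, 8.548606)
h = r sin θ − e = 8.548606 − 5 = 3.548606
sin φ = h / L = 3.548606 / 213 = 0.01666012
φ = arcsin(0.01666012) = 0.954599°

0.9546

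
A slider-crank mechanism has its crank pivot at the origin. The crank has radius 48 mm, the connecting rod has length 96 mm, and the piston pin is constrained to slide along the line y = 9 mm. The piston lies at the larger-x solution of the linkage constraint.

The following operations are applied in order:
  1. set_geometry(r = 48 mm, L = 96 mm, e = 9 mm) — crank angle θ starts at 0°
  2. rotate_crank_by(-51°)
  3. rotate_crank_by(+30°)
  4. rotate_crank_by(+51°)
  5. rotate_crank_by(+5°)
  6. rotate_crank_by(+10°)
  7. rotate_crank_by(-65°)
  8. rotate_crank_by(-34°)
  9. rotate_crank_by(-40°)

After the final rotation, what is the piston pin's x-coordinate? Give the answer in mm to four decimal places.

73.9842

set_geometry: r = 48 mm, L = 96 mm, e = 9 mm; θ ← 0°
rotate_crank_by(-51°): θ ← 0° -51° = -51°
rotate_crank_by(+30°): θ ← -51° +30° = -21°
rotate_crank_by(+51°): θ ← -21° +51° = 30°
rotate_crank_by(+5°): θ ← 30° +5° = 35°
rotate_crank_by(+10°): θ ← 35° +10° = 45°
rotate_crank_by(-65°): θ ← 45° -65° = -20°
rotate_crank_by(-34°): θ ← -20° -34° = -54°
rotate_crank_by(-40°): θ ← -54° -40° = -94°
crank pin P = (r cos θ, r sin θ) = (-3.348311, -47.883074)
h = r sin θ − e = -47.883074 − 9 = -56.883074
x = r cos θ + √(L² − h²) = -3.348311 + √(9216.0 − 3235.6842) = -3.348311 + 77.332502 = 73.984191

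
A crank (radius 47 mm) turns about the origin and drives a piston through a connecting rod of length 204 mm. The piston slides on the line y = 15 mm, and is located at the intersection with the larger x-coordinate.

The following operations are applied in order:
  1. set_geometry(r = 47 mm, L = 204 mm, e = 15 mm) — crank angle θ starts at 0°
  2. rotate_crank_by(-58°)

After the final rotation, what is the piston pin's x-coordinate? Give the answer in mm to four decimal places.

221.3918

set_geometry: r = 47 mm, L = 204 mm, e = 15 mm; θ ← 0°
rotate_crank_by(-58°): θ ← 0° -58° = -58°
crank pin P = (r cos θ, r sin θ) = (24.906205, -39.858261)
h = r sin θ − e = -39.858261 − 15 = -54.858261
x = r cos θ + √(L² − h²) = 24.906205 + √(41616.0 − 3009.4287) = 24.906205 + 196.485550 = 221.391755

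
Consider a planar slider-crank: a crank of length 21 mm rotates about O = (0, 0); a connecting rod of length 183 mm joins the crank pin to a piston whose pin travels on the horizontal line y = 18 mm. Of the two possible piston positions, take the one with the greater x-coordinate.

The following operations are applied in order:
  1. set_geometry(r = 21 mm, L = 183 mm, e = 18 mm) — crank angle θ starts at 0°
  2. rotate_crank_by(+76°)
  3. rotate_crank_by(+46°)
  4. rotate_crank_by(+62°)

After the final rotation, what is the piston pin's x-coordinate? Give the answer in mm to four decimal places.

set_geometry: r = 21 mm, L = 183 mm, e = 18 mm; θ ← 0°
rotate_crank_by(+76°): θ ← 0° +76° = 76°
rotate_crank_by(+46°): θ ← 76° +46° = 122°
rotate_crank_by(+62°): θ ← 122° +62° = 184°
crank pin P = (r cos θ, r sin θ) = (-20.948845, -1.464886)
h = r sin θ − e = -1.464886 − 18 = -19.464886
x = r cos θ + √(L² − h²) = -20.948845 + √(33489.0 − 378.8818) = -20.948845 + 181.961859 = 161.013014

161.0130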